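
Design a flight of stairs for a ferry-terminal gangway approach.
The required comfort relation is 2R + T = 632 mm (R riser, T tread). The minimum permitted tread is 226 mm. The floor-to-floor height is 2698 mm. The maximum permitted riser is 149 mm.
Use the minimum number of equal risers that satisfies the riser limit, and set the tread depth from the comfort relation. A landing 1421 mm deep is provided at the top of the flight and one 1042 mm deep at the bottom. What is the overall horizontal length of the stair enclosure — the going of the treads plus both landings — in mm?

8727 mm

2698 / 149 = 18.11, so 19 risers are needed.
Each riser is 2698/19 = 142 mm (≤ 149 mm).
Tread T = 632 − 2 × 142 = 348 mm (≥ 226 mm).
Going = (19 − 1) × 348 = 6264 mm.
Add landings: 6264 + 1421 + 1042 = 8727 mm.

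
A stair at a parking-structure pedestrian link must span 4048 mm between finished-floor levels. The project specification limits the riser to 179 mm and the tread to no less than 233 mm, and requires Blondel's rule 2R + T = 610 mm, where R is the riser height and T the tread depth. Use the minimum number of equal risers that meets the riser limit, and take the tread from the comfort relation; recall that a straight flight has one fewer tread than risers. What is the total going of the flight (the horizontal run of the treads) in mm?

5676 mm

4048 / 179 = 22.61, so 23 risers are needed.
Each riser is 4048/23 = 176 mm (≤ 179 mm).
T = 610 − 2·176 = 258 mm, which satisfies the 233 mm minimum.
Treads = 23 − 1 = 22; going = 22 × 258 = 5676 mm.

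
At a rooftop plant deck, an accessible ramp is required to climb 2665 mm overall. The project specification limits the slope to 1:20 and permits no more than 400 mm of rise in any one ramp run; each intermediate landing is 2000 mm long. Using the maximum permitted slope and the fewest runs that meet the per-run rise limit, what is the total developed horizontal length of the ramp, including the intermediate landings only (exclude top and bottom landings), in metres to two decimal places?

65.30 m

⌈2665/400⌉ = 7 ramp runs. That means 6 intermediate landings.
Ramp run (horizontal) at 1:20: 2665 × 20 = 53300 mm.
Intermediate landings: 6 × 2000 = 12000 mm.
Total developed length = 53300 + 12000 = 65300 mm.
= 65.30 m.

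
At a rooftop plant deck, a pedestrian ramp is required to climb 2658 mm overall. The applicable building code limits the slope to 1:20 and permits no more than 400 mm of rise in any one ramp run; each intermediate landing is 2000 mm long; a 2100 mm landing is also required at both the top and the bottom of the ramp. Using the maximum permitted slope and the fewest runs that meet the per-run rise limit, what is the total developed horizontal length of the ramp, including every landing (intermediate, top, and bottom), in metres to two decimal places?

69.36 m

2658 / 400 = 6.645 → round up to 7 ramp runs. That means 6 intermediate landings.
Ramp run (horizontal) at 1:20: 2658 × 20 = 53160 mm.
6 intermediate landings contribute 6 × 2000 = 12000 mm.
Top and bottom landings: 2 × 2100 = 4200 mm.
Total = 53160 + 12000 + 4200 = 69360 mm.
= 69.36 m.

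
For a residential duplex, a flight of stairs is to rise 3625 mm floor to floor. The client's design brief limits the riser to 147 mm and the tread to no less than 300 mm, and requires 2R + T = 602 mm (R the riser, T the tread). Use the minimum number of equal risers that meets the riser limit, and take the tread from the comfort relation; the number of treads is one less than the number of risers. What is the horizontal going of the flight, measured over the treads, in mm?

⌈3625/147⌉ = 25 risers.
Riser R = 3625 / 25 = 145 mm, within the 147 mm limit.
T = 602 − 2·145 = 312 mm, which satisfies the 300 mm minimum.
Going = (25 − 1) × 312 = 7488 mm.

7488 mm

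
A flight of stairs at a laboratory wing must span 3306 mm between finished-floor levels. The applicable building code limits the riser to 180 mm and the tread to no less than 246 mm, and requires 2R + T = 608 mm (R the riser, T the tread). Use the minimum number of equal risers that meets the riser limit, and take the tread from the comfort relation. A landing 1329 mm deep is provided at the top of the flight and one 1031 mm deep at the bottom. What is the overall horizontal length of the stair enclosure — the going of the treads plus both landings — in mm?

7040 mm

3306 / 180 = 18.367 → round up to 19 risers.
Riser R = 3306 / 19 = 174 mm, within the 180 mm limit.
T = 608 − 2·174 = 260 mm, which satisfies the 246 mm minimum.
Treads = 19 − 1 = 18; going = 18 × 260 = 4680 mm.
Enclosure = 4680 + 1329 + 1031 = 7040 mm.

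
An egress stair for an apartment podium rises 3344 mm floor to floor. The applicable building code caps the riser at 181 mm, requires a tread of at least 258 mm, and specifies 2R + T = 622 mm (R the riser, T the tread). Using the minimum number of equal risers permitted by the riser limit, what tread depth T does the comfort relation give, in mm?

270 mm

At most 181 each: 3344/181 = 18.48, giving 19 risers.
Riser R = 3344 / 19 = 176 mm, within the 181 mm limit.
T = 622 − 2·176 = 270 mm, which satisfies the 258 mm minimum.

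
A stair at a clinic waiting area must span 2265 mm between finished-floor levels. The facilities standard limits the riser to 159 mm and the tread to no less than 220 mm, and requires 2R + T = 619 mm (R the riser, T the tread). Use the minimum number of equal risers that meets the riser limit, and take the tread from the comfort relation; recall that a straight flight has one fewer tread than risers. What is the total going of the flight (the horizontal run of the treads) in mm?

At most 159 each: 2265/159 = 14.25, giving 15 risers.
R = 2265 ÷ 15 = 151 mm.
T = 619 − 2·151 = 317 mm, which satisfies the 220 mm minimum.
15 risers give 14 treads; going = 14 × 317 = 4438 mm.

4438 mm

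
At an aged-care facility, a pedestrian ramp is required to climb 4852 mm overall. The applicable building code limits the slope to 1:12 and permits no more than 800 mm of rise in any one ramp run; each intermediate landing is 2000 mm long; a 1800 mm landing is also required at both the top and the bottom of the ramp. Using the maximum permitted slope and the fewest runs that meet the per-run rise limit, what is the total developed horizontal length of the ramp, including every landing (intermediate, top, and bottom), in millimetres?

4852 / 800 = 6.07, so 7 ramp runs are needed. That means 6 intermediate landings.
Ramp run (horizontal) at 1:12: 4852 × 12 = 58224 mm.
Intermediate landings: 6 × 2000 = 12000 mm.
Top and bottom landings: 2 × 1800 = 3600 mm.
Total = 58224 + 12000 + 3600 = 73824 mm.

73824 mm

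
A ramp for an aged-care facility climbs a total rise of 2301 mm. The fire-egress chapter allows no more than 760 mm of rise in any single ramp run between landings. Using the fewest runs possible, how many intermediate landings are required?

At most 760 each: 2301/760 = 3.03, giving 4 ramp runs.
4 runs are separated by 3 intermediate landings.

3 intermediate landings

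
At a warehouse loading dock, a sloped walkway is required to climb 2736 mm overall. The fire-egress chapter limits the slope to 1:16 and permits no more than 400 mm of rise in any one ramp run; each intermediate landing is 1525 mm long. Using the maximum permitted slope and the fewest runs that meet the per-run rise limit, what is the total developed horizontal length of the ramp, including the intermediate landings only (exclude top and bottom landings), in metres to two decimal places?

52.93 m

⌈2736/400⌉ = 7 ramp runs. That means 6 intermediate landings.
Horizontal run for 2736 mm of rise at 1:16 is 2736 × 16 = 43776 mm.
Intermediate landings: 6 × 1525 = 9150 mm.
Developed length = 43776 + 9150 = 52926 mm.
= 52.93 m.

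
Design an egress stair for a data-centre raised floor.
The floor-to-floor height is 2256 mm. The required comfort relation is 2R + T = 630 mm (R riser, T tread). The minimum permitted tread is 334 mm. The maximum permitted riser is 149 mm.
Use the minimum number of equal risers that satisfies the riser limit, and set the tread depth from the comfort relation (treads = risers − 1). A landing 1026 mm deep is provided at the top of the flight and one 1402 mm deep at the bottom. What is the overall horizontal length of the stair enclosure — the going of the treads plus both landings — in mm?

2256 / 149 = 15.14, so 16 risers are needed.
Each riser is 2256/16 = 141 mm (≤ 149 mm).
Tread T = 630 − 2 × 141 = 348 mm (≥ 334 mm).
Going = (16 − 1) × 348 = 5220 mm.
Add landings: 5220 + 1026 + 1402 = 7648 mm.

7648 mm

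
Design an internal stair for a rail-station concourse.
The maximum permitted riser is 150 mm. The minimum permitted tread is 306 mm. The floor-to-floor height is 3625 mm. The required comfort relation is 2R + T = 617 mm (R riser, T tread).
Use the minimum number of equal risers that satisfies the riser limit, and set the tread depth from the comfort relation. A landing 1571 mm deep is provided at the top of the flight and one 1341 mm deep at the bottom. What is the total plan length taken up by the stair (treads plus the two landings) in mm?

At most 150 each: 3625/150 = 24.17, giving 25 risers.
Each riser is 3625/25 = 145 mm (≤ 150 mm).
Tread T = 617 − 2 × 145 = 327 mm (≥ 306 mm).
25 risers give 24 treads; going = 24 × 327 = 7848 mm.
Add landings: 7848 + 1571 + 1341 = 10760 mm.

10760 mm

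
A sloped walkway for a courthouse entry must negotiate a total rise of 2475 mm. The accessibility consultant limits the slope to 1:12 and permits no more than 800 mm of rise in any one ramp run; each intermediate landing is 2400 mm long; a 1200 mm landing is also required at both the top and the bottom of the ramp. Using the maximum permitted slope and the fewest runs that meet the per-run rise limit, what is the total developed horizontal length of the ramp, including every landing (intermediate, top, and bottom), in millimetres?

39300 mm

⌈2475/800⌉ = 4 ramp runs. That means 3 intermediate landings.
Ramp run (horizontal) at 1:12: 2475 × 12 = 29700 mm.
3 intermediate landings contribute 3 × 2400 = 7200 mm.
Top and bottom landings: 2 × 1200 = 2400 mm.
Total = 29700 + 7200 + 2400 = 39300 mm.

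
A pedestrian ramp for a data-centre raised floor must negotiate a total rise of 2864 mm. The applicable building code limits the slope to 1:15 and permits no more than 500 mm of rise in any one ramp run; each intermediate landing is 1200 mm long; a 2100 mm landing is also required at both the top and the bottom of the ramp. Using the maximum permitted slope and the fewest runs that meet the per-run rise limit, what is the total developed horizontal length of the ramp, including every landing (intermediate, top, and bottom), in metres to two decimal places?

53.16 m

2864 / 500 = 5.73, so 6 ramp runs are needed. That means 5 intermediate landings.
Horizontal run for 2864 mm of rise at 1:15 is 2864 × 15 = 42960 mm.
5 intermediate landings contribute 5 × 1200 = 6000 mm.
Top and bottom landings: 2 × 2100 = 4200 mm.
Total = 42960 + 6000 + 4200 = 53160 mm.
= 53.16 m.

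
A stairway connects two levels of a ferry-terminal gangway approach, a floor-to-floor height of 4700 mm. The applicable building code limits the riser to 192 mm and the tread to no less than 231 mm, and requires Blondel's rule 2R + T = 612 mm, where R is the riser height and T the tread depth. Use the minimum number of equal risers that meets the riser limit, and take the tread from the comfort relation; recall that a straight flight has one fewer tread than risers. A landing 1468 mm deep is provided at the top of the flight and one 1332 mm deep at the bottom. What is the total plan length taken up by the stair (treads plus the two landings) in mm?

8464 mm

At most 192 each: 4700/192 = 24.48, giving 25 risers.
R = 4700 ÷ 25 = 188 mm.
T = 612 − 2·188 = 236 mm, which satisfies the 231 mm minimum.
Going = (25 − 1) × 236 = 5664 mm.
Add landings: 5664 + 1468 + 1332 = 8464 mm.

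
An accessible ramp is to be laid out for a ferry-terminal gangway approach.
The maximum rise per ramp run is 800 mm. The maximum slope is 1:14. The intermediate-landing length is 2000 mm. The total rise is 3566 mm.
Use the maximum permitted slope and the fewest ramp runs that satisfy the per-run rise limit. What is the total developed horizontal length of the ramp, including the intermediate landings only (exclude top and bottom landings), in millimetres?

57924 mm

At most 800 each: 3566/800 = 4.46, giving 5 ramp runs. That means 4 intermediate landings.
Horizontal run for 3566 mm of rise at 1:14 is 3566 × 14 = 49924 mm.
Intermediate landings: 4 × 2000 = 8000 mm.
Total developed length = 49924 + 8000 = 57924 mm.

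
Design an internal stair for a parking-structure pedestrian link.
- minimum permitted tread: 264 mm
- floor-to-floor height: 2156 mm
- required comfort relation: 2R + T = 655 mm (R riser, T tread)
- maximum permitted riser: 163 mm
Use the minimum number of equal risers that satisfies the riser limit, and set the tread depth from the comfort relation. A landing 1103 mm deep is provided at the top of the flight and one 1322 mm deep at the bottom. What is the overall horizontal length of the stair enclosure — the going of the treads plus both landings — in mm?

2156 / 163 = 13.23, so 14 risers are needed.
Riser R = 2156 / 14 = 154 mm, within the 163 mm limit.
From 2R + T = 655: T = 655 − 308 = 347 mm.
Going = (14 − 1) × 347 = 4511 mm.
Add landings: 4511 + 1103 + 1322 = 6936 mm.

6936 mm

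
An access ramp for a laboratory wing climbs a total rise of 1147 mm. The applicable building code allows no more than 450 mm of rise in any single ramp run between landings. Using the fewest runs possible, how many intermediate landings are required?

At most 450 each: 1147/450 = 2.55, giving 3 ramp runs.
3 runs are separated by 2 intermediate landings.

2 intermediate landings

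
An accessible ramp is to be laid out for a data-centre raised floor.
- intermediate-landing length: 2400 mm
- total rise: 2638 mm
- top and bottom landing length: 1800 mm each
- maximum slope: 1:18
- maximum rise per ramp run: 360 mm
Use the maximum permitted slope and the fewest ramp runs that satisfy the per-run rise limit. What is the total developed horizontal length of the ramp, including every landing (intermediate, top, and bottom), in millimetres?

67884 mm

2638 / 360 = 7.33, so 8 ramp runs are needed. That means 7 intermediate landings.
Ramp run (horizontal) at 1:18: 2638 × 18 = 47484 mm.
7 intermediate landings contribute 7 × 2400 = 16800 mm.
Top and bottom landings: 2 × 1800 = 3600 mm.
Total = 47484 + 16800 + 3600 = 67884 mm.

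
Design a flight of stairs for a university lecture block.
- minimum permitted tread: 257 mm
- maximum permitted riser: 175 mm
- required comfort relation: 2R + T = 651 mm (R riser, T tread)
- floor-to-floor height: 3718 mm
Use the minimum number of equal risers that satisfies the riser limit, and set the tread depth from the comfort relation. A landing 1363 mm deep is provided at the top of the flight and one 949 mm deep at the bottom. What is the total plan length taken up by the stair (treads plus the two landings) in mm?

8885 mm

⌈3718/175⌉ = 22 risers.
Each riser is 3718/22 = 169 mm (≤ 175 mm).
From 2R + T = 651: T = 651 − 338 = 313 mm.
22 risers give 21 treads; going = 21 × 313 = 6573 mm.
Add landings: 6573 + 1363 + 949 = 8885 mm.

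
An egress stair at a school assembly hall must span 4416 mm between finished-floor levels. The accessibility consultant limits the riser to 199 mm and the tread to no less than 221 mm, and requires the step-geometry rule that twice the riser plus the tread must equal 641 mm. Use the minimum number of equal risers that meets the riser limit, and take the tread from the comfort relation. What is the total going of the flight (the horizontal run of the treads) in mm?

4416 / 199 = 22.19, so 23 risers are needed.
Each riser is 4416/23 = 192 mm (≤ 199 mm).
From 2R + T = 641: T = 641 − 384 = 257 mm.
23 risers give 22 treads; going = 22 × 257 = 5654 mm.

5654 mm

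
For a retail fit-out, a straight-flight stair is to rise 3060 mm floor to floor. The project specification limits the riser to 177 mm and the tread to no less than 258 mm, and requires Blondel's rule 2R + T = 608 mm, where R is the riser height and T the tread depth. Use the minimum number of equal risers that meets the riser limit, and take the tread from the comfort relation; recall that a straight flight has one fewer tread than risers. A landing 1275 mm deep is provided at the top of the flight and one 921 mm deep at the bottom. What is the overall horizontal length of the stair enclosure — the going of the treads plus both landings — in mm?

6752 mm

3060 / 177 = 17.29, so 18 risers are needed.
Each riser is 3060/18 = 170 mm (≤ 177 mm).
T = 608 − 2·170 = 268 mm, which satisfies the 258 mm minimum.
Treads = 18 − 1 = 17; going = 17 × 268 = 4556 mm.
Enclosure = 4556 + 1275 + 921 = 6752 mm.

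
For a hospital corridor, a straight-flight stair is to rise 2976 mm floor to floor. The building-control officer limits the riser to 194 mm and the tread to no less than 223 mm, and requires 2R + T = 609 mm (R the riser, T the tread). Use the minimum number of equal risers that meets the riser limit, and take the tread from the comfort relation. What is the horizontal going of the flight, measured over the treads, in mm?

⌈2976/194⌉ = 16 risers.
Each riser is 2976/16 = 186 mm (≤ 194 mm).
Tread T = 609 − 2 × 186 = 237 mm (≥ 223 mm).
16 risers give 15 treads; going = 15 × 237 = 3555 mm.

3555 mm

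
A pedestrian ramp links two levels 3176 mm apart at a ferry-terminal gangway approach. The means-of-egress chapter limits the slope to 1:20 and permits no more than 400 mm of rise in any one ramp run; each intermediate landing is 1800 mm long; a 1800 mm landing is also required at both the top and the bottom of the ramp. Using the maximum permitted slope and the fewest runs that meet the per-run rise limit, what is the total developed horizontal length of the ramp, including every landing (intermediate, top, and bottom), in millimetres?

79720 mm

3176 / 400 = 7.94, so 8 ramp runs are needed. That means 7 intermediate landings.
Horizontal run for 3176 mm of rise at 1:20 is 3176 × 20 = 63520 mm.
7 intermediate landings contribute 7 × 1800 = 12600 mm.
Top and bottom landings: 2 × 1800 = 3600 mm.
Total = 63520 + 12600 + 3600 = 79720 mm.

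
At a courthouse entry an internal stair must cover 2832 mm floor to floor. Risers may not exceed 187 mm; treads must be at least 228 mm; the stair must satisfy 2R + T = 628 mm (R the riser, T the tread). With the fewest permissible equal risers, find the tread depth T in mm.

274 mm

2832 / 187 = 15.144 → round up to 16 risers.
Riser R = 2832 / 16 = 177 mm, within the 187 mm limit.
T = 628 − 2·177 = 274 mm, which satisfies the 228 mm minimum.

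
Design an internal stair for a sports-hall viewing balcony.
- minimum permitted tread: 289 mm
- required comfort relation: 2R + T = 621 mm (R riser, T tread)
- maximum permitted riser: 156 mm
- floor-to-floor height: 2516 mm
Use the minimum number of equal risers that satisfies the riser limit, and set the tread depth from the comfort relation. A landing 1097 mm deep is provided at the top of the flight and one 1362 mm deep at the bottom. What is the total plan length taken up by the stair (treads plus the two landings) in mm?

7659 mm

At most 156 each: 2516/156 = 16.13, giving 17 risers.
Each riser is 2516/17 = 148 mm (≤ 156 mm).
T = 621 − 2·148 = 325 mm, which satisfies the 289 mm minimum.
Treads = 17 − 1 = 16; going = 16 × 325 = 5200 mm.
Add landings: 5200 + 1097 + 1362 = 7659 mm.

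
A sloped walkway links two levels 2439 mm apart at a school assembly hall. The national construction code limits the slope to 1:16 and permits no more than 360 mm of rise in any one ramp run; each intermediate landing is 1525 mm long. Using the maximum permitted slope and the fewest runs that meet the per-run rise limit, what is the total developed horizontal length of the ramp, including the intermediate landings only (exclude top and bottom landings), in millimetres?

⌈2439/360⌉ = 7 ramp runs. That means 6 intermediate landings.
Horizontal run for 2439 mm of rise at 1:16 is 2439 × 16 = 39024 mm.
6 intermediate landings contribute 6 × 1525 = 9150 mm.
Total developed length = 39024 + 9150 = 48174 mm.

48174 mm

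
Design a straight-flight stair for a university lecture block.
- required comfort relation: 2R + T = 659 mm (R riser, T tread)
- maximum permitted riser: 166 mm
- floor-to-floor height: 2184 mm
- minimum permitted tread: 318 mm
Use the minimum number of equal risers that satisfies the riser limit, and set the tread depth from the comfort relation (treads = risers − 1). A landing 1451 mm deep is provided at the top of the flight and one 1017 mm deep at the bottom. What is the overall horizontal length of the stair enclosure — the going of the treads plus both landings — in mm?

At most 166 each: 2184/166 = 13.16, giving 14 risers.
Riser R = 2184 / 14 = 156 mm, within the 166 mm limit.
T = 659 − 2·156 = 347 mm, which satisfies the 318 mm minimum.
14 risers give 13 treads; going = 13 × 347 = 4511 mm.
Add landings: 4511 + 1451 + 1017 = 6979 mm.

6979 mm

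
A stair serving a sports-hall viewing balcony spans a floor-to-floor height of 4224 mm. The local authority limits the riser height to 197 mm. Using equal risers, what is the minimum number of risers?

⌈4224/197⌉ = 22 risers.

22 risers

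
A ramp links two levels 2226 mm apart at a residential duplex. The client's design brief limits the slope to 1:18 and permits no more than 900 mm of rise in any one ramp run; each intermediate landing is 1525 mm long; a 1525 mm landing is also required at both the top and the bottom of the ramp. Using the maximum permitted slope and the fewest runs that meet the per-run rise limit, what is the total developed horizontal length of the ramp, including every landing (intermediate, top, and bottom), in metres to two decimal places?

46.17 m

⌈2226/900⌉ = 3 ramp runs. That means 2 intermediate landings.
Ramp run (horizontal) at 1:18: 2226 × 18 = 40068 mm.
2 intermediate landings contribute 2 × 1525 = 3050 mm.
Top and bottom landings: 2 × 1525 = 3050 mm.
Total = 40068 + 3050 + 3050 = 46168 mm.
= 46.17 m.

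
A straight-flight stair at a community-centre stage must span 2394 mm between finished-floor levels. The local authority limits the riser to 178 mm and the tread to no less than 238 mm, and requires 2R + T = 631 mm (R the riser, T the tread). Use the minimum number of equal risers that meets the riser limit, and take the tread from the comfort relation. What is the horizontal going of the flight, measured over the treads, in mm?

⌈2394/178⌉ = 14 risers.
Riser R = 2394 / 14 = 171 mm, within the 178 mm limit.
Tread T = 631 − 2 × 171 = 289 mm (≥ 238 mm).
Going = (14 − 1) × 289 = 3757 mm.

3757 mm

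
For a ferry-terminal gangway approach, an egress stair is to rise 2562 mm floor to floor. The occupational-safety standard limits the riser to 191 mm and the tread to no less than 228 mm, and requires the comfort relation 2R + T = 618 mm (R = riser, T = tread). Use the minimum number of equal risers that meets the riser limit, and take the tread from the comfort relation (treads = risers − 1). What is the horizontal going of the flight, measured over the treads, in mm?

3276 mm

⌈2562/191⌉ = 14 risers.
Each riser is 2562/14 = 183 mm (≤ 191 mm).
From 2R + T = 618: T = 618 − 366 = 252 mm.
14 risers give 13 treads; going = 13 × 252 = 3276 mm.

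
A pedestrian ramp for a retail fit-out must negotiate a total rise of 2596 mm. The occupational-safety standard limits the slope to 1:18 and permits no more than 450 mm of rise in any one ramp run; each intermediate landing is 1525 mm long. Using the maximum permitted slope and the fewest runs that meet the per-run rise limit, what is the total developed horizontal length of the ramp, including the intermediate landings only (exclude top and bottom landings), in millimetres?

54353 mm

At most 450 each: 2596/450 = 5.77, giving 6 ramp runs. That means 5 intermediate landings.
Horizontal run for 2596 mm of rise at 1:18 is 2596 × 18 = 46728 mm.
5 intermediate landings contribute 5 × 1525 = 7625 mm.
Developed length = 46728 + 7625 = 54353 mm.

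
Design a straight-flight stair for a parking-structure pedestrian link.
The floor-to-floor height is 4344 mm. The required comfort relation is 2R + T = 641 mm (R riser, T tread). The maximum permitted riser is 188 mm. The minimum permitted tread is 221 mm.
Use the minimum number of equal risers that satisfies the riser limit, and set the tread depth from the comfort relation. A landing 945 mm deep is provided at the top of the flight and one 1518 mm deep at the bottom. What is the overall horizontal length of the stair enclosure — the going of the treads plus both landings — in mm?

4344 / 188 = 23.11, so 24 risers are needed.
Riser R = 4344 / 24 = 181 mm, within the 188 mm limit.
From 2R + T = 641: T = 641 − 362 = 279 mm.
Going = (24 − 1) × 279 = 6417 mm.
Add landings: 6417 + 945 + 1518 = 8880 mm.

8880 mm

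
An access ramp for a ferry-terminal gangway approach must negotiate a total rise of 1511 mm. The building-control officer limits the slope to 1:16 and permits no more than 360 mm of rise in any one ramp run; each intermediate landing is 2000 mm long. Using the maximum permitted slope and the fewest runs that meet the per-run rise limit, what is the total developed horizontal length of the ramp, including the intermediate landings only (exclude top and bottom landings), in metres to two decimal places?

32.18 m

At most 360 each: 1511/360 = 4.20, giving 5 ramp runs. That means 4 intermediate landings.
Horizontal run for 1511 mm of rise at 1:16 is 1511 × 16 = 24176 mm.
4 intermediate landings contribute 4 × 2000 = 8000 mm.
Total developed length = 24176 + 8000 = 32176 mm.
= 32.18 m.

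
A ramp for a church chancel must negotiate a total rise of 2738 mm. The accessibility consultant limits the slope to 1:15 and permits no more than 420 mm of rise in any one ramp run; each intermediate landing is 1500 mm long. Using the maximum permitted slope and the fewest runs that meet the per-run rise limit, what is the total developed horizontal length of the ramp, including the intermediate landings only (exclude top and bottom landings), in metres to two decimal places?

50.07 m

2738 / 420 = 6.519 → round up to 7 ramp runs. That means 6 intermediate landings.
Horizontal run for 2738 mm of rise at 1:15 is 2738 × 15 = 41070 mm.
6 intermediate landings contribute 6 × 1500 = 9000 mm.
Developed length = 41070 + 9000 = 50070 mm.
= 50.07 m.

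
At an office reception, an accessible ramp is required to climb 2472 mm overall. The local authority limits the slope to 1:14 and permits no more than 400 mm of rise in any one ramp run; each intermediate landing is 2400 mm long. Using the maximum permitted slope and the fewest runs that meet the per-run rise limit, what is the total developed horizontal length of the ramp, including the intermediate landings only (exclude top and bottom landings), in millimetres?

49008 mm

⌈2472/400⌉ = 7 ramp runs. That means 6 intermediate landings.
Horizontal run for 2472 mm of rise at 1:14 is 2472 × 14 = 34608 mm.
Intermediate landings: 6 × 2400 = 14400 mm.
Developed length = 34608 + 14400 = 49008 mm.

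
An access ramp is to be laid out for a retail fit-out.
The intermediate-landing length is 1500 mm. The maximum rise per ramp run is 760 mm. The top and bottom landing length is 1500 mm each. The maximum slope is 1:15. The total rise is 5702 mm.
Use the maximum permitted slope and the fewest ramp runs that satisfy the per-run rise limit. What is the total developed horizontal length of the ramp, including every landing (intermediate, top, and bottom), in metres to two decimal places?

5702 / 760 = 7.503 → round up to 8 ramp runs. That means 7 intermediate landings.
Ramp run (horizontal) at 1:15: 5702 × 15 = 85530 mm.
7 intermediate landings contribute 7 × 1500 = 10500 mm.
Top and bottom landings: 2 × 1500 = 3000 mm.
Total = 85530 + 10500 + 3000 = 99030 mm.
= 99.03 m.

99.03 m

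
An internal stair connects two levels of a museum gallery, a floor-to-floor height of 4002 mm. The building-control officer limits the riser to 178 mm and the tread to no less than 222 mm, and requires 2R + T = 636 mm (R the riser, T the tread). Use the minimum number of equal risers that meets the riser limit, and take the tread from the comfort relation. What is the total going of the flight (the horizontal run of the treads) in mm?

6336 mm

4002 / 178 = 22.483 → round up to 23 risers.
Each riser is 4002/23 = 174 mm (≤ 178 mm).
From 2R + T = 636: T = 636 − 348 = 288 mm.
23 risers give 22 treads; going = 22 × 288 = 6336 mm.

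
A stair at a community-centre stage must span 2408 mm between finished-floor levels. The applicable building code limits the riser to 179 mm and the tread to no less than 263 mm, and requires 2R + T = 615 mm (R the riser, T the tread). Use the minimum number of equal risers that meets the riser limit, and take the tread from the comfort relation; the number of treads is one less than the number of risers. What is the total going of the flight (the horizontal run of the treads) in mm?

2408 / 179 = 13.45, so 14 risers are needed.
R = 2408 ÷ 14 = 172 mm.
T = 615 − 2·172 = 271 mm, which satisfies the 263 mm minimum.
14 risers give 13 treads; going = 13 × 271 = 3523 mm.

3523 mm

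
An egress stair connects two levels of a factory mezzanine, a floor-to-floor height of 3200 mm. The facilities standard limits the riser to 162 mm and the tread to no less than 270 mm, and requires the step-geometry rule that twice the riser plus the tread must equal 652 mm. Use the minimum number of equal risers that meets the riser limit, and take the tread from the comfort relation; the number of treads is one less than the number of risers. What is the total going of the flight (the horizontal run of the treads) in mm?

6308 mm

At most 162 each: 3200/162 = 19.75, giving 20 risers.
R = 3200 ÷ 20 = 160 mm.
From 2R + T = 652: T = 652 − 320 = 332 mm.
Treads = 20 − 1 = 19; going = 19 × 332 = 6308 mm.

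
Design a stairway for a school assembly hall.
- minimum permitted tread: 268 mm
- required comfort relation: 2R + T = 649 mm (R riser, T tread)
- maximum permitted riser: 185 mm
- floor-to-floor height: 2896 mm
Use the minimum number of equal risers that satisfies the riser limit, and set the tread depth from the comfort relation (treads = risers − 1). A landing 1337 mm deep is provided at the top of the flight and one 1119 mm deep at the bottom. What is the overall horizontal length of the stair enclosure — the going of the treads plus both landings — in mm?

6761 mm

2896 / 185 = 15.65, so 16 risers are needed.
R = 2896 ÷ 16 = 181 mm.
Tread T = 649 − 2 × 181 = 287 mm (≥ 268 mm).
16 risers give 15 treads; going = 15 × 287 = 4305 mm.
Add landings: 4305 + 1337 + 1119 = 6761 mm.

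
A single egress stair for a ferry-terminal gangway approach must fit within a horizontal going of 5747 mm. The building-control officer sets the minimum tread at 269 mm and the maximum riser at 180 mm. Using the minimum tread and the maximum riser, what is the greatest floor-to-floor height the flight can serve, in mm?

5747 / 269 = 21.36, so 21 treads fit.
Risers = treads + 1 = 22.
Maximum height = 22 × 180 = 3960 mm.

3960 mm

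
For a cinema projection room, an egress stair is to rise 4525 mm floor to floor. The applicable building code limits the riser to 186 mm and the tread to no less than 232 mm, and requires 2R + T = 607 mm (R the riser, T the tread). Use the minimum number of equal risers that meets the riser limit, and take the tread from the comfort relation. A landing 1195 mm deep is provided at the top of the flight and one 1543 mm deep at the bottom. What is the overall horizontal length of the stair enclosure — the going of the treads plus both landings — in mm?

8618 mm

At most 186 each: 4525/186 = 24.33, giving 25 risers.
R = 4525 ÷ 25 = 181 mm.
T = 607 − 2·181 = 245 mm, which satisfies the 232 mm minimum.
Going = (25 − 1) × 245 = 5880 mm.
Enclosure = 5880 + 1195 + 1543 = 8618 mm.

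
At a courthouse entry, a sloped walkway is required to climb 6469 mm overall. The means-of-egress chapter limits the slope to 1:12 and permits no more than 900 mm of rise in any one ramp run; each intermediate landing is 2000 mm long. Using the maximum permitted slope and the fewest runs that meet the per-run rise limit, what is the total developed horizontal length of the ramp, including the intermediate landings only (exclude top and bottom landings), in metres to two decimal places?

91.63 m

At most 900 each: 6469/900 = 7.19, giving 8 ramp runs. That means 7 intermediate landings.
Horizontal run for 6469 mm of rise at 1:12 is 6469 × 12 = 77628 mm.
Intermediate landings: 7 × 2000 = 14000 mm.
Developed length = 77628 + 14000 = 91628 mm.
= 91.63 m.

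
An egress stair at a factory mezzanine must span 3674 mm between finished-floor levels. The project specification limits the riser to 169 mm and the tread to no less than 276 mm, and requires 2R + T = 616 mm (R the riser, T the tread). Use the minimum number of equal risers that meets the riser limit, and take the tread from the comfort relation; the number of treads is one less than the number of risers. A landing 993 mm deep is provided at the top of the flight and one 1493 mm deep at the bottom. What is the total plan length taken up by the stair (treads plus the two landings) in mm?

8408 mm

3674 / 169 = 21.74, so 22 risers are needed.
R = 3674 ÷ 22 = 167 mm.
From 2R + T = 616: T = 616 − 334 = 282 mm.
Going = (22 − 1) × 282 = 5922 mm.
Add landings: 5922 + 993 + 1493 = 8408 mm.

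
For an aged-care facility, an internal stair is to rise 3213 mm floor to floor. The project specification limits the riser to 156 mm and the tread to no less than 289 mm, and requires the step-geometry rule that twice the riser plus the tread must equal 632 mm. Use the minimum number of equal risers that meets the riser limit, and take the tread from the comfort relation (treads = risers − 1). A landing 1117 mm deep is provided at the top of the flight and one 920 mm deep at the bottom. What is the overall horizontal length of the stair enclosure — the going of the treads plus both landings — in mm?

8557 mm

3213 / 156 = 20.60, so 21 risers are needed.
Each riser is 3213/21 = 153 mm (≤ 156 mm).
Tread T = 632 − 2 × 153 = 326 mm (≥ 289 mm).
21 risers give 20 treads; going = 20 × 326 = 6520 mm.
Enclosure = 6520 + 1117 + 920 = 8557 mm.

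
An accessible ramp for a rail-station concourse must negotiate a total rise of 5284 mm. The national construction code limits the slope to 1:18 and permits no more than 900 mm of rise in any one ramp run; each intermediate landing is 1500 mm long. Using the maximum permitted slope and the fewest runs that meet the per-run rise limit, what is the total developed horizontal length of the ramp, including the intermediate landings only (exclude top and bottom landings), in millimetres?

102612 mm

5284 / 900 = 5.87, so 6 ramp runs are needed. That means 5 intermediate landings.
Ramp run (horizontal) at 1:18: 5284 × 18 = 95112 mm.
5 intermediate landings contribute 5 × 1500 = 7500 mm.
Total developed length = 95112 + 7500 = 102612 mm.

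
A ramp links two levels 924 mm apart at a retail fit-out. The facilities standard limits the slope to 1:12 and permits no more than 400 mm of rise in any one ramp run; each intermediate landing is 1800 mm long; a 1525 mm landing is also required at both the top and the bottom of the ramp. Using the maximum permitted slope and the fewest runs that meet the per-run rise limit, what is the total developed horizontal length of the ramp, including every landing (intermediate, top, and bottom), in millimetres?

924 / 400 = 2.310 → round up to 3 ramp runs. That means 2 intermediate landings.
Horizontal run for 924 mm of rise at 1:12 is 924 × 12 = 11088 mm.
Intermediate landings: 2 × 1800 = 3600 mm.
Top and bottom landings: 2 × 1525 = 3050 mm.
Total = 11088 + 3600 + 3050 = 17738 mm.

17738 mm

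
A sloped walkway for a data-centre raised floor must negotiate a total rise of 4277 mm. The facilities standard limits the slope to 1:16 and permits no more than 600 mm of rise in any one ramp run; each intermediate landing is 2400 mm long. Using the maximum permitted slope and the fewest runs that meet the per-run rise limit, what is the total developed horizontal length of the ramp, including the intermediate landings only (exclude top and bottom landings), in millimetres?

4277 / 600 = 7.13, so 8 ramp runs are needed. That means 7 intermediate landings.
Horizontal run for 4277 mm of rise at 1:16 is 4277 × 16 = 68432 mm.
Intermediate landings: 7 × 2400 = 16800 mm.
Developed length = 68432 + 16800 = 85232 mm.

85232 mm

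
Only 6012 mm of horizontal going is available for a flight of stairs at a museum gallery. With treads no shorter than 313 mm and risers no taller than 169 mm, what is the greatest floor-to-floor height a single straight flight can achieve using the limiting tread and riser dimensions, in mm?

3380 mm

6012 / 313 = 19.21, so 19 treads fit.
Risers = treads + 1 = 20.
Maximum height = 20 × 169 = 3380 mm.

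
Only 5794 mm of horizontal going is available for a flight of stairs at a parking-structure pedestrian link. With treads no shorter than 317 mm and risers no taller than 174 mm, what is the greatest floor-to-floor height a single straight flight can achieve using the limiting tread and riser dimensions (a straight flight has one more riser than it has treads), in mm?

5794 / 317 = 18.28, so 18 treads fit.
Risers = treads + 1 = 19.
Maximum height = 19 × 174 = 3306 mm.

3306 mm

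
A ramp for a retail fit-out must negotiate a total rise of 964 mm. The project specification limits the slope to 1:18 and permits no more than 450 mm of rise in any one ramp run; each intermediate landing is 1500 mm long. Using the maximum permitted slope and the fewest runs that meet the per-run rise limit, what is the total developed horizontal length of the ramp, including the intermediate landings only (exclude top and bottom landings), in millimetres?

20352 mm

At most 450 each: 964/450 = 2.14, giving 3 ramp runs. That means 2 intermediate landings.
Ramp run (horizontal) at 1:18: 964 × 18 = 17352 mm.
Intermediate landings: 2 × 1500 = 3000 mm.
Total developed length = 17352 + 3000 = 20352 mm.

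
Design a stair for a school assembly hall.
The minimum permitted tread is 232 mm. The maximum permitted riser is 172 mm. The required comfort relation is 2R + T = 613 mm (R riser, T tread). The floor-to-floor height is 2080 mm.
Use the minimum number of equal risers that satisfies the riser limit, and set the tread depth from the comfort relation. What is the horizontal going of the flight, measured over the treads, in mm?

3516 mm

⌈2080/172⌉ = 13 risers.
Riser R = 2080 / 13 = 160 mm, within the 172 mm limit.
From 2R + T = 613: T = 613 − 320 = 293 mm.
Treads = 13 − 1 = 12; going = 12 × 293 = 3516 mm.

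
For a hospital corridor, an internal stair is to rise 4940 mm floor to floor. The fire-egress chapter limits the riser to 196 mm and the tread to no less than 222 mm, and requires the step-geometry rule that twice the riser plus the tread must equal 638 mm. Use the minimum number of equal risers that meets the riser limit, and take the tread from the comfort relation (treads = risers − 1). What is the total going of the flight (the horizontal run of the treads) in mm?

6450 mm

⌈4940/196⌉ = 26 risers.
Each riser is 4940/26 = 190 mm (≤ 196 mm).
Tread T = 638 − 2 × 190 = 258 mm (≥ 222 mm).
26 risers give 25 treads; going = 25 × 258 = 6450 mm.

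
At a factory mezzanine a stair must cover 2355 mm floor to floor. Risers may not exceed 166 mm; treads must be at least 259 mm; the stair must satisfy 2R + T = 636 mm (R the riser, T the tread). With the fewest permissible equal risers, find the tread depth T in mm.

2355 / 166 = 14.187 → round up to 15 risers.
Each riser is 2355/15 = 157 mm (≤ 166 mm).
Tread T = 636 − 2 × 157 = 322 mm (≥ 259 mm).

322 mm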